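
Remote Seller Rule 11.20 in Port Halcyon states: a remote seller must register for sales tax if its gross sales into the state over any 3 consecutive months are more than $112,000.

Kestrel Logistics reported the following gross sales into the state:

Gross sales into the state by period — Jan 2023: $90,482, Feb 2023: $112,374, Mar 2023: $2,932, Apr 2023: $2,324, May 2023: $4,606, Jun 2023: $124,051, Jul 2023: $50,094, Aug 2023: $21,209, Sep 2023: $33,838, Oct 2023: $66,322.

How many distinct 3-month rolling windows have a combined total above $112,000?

Jan 2023–Mar 2023: $90,482 + $112,374 + $2,932 = $205,788 (over)
Feb 2023–Apr 2023: $112,374 + $2,932 + $2,324 = $117,630 (over)
Mar 2023–May 2023: $2,932 + $2,324 + $4,606 = $9,862 (under)
Apr 2023–Jun 2023: $2,324 + $4,606 + $124,051 = $130,981 (over)
May 2023–Jul 2023: $4,606 + $124,051 + $50,094 = $178,751 (over)
Jun 2023–Aug 2023: $124,051 + $50,094 + $21,209 = $195,354 (over)
Jul 2023–Sep 2023: $50,094 + $21,209 + $33,838 = $105,141 (under)
Aug 2023–Oct 2023: $21,209 + $33,838 + $66,322 = $121,369 (over)
6 windows exceed the threshold.

6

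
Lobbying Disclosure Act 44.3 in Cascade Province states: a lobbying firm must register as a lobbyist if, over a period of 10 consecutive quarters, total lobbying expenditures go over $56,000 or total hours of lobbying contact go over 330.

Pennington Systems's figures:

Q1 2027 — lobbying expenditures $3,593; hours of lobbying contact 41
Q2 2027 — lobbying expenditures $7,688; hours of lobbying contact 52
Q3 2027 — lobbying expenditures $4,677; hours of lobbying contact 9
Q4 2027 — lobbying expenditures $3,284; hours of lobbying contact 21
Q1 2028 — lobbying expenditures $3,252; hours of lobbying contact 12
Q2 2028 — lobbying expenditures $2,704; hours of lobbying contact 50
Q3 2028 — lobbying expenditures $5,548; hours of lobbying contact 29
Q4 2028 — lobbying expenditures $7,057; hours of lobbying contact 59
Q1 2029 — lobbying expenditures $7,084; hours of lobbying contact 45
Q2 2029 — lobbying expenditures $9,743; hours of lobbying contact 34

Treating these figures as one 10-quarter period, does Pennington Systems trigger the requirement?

Yes

Total lobbying expenditures: $3,593 + $7,688 + $4,677 + $3,284 + $3,252 + $2,704 + $5,548 + $7,057 + $7,084 + $9,743 = $54,630 (≤ $56,000).
Total hours of lobbying contact: 41 + 52 + 9 + 21 + 12 + 50 + 29 + 59 + 45 + 34 = 352 (> 330).
The test is 'or': at least one threshold is exceeded.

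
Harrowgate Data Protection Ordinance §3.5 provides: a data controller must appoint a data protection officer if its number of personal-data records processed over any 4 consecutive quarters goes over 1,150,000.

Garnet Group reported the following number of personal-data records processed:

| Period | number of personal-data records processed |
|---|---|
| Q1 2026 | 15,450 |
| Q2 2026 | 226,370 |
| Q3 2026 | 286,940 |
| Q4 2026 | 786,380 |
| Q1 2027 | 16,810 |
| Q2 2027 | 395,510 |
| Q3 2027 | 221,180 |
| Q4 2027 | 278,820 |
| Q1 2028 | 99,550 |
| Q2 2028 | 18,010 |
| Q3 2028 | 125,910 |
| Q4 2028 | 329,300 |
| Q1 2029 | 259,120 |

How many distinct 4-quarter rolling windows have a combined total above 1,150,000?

4

Q1 2026–Q4 2026: 15,450 + 226,370 + 286,940 + 786,380 = 1,315,140 (over)
Q2 2026–Q1 2027: 226,370 + 286,940 + 786,380 + 16,810 = 1,316,500 (over)
Q3 2026–Q2 2027: 286,940 + 786,380 + 16,810 + 395,510 = 1,485,640 (over)
Q4 2026–Q3 2027: 786,380 + 16,810 + 395,510 + 221,180 = 1,419,880 (over)
Q1 2027–Q4 2027: 16,810 + 395,510 + 221,180 + 278,820 = 912,320 (under)
Q2 2027–Q1 2028: 395,510 + 221,180 + 278,820 + 99,550 = 995,060 (under)
Q3 2027–Q2 2028: 221,180 + 278,820 + 99,550 + 18,010 = 617,560 (under)
Q4 2027–Q3 2028: 278,820 + 99,550 + 18,010 + 125,910 = 522,290 (under)
Q1 2028–Q4 2028: 99,550 + 18,010 + 125,910 + 329,300 = 572,770 (under)
Q2 2028–Q1 2029: 18,010 + 125,910 + 329,300 + 259,120 = 732,340 (under)
4 windows exceed the threshold.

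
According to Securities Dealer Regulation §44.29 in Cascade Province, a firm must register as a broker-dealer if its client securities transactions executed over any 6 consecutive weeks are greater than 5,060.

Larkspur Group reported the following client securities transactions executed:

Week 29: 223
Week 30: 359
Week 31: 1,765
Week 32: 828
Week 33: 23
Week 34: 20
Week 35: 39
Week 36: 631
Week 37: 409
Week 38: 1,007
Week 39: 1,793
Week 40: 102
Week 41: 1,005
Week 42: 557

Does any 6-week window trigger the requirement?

Week 29–Week 34: 223 + 359 + 1,765 + 828 + 23 + 20 = 3,218 (under)
Week 30–Week 35: 359 + 1,765 + 828 + 23 + 20 + 39 = 3,034 (under)
Week 31–Week 36: 1,765 + 828 + 23 + 20 + 39 + 631 = 3,306 (under)
Week 32–Week 37: 828 + 23 + 20 + 39 + 631 + 409 = 1,950 (under)
Week 33–Week 38: 23 + 20 + 39 + 631 + 409 + 1,007 = 2,129 (under)
Week 34–Week 39: 20 + 39 + 631 + 409 + 1,007 + 1,793 = 3,899 (under)
Week 35–Week 40: 39 + 631 + 409 + 1,007 + 1,793 + 102 = 3,981 (under)
Week 36–Week 41: 631 + 409 + 1,007 + 1,793 + 102 + 1,005 = 4,947 (under)
Week 37–Week 42: 409 + 1,007 + 1,793 + 102 + 1,005 + 557 = 4,873 (under)
No window exceeds 5,060.

No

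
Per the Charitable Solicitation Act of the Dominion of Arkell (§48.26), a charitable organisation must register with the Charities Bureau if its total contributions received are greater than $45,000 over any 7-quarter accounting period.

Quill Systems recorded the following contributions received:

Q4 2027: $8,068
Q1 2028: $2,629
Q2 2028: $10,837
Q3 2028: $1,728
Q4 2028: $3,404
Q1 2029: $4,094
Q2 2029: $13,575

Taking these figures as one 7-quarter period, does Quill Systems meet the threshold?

Total contributions received: $8,068 + $2,629 + $10,837 + $1,728 + $3,404 + $4,094 + $13,575 = $44,335.
$44,335 ≤ $45,000, so the threshold is not exceeded.

No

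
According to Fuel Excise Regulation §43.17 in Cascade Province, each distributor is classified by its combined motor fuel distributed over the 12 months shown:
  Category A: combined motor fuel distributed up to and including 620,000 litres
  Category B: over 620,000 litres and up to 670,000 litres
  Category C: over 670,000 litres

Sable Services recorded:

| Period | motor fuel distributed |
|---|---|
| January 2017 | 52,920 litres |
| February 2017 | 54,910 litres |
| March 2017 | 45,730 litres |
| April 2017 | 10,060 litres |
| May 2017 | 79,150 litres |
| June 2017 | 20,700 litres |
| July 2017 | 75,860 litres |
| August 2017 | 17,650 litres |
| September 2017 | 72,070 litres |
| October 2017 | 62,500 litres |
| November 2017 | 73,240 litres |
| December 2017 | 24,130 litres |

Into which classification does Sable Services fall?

Category A

Combined motor fuel distributed: 52,920 litres + 54,910 litres + 45,730 litres + 10,060 litres + 79,150 litres + 20,700 litres + 75,860 litres + 17,650 litres + 72,070 litres + 62,500 litres + 73,240 litres + 24,130 litres = 588,920 litres.
588,920 litres ≤ 620,000 litres, so Category A applies.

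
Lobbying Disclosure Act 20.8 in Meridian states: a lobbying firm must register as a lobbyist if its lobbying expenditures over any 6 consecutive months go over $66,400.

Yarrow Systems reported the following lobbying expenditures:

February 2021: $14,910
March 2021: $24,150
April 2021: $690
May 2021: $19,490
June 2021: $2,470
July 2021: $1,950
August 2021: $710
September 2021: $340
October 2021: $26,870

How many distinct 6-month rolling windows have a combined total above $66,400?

0

February 2021–July 2021: $14,910 + $24,150 + $690 + $19,490 + $2,470 + $1,950 = $63,660 (under)
March 2021–August 2021: $24,150 + $690 + $19,490 + $2,470 + $1,950 + $710 = $49,460 (under)
April 2021–September 2021: $690 + $19,490 + $2,470 + $1,950 + $710 + $340 = $25,650 (under)
May 2021–October 2021: $19,490 + $2,470 + $1,950 + $710 + $340 + $26,870 = $51,830 (under)
0 windows exceed the threshold.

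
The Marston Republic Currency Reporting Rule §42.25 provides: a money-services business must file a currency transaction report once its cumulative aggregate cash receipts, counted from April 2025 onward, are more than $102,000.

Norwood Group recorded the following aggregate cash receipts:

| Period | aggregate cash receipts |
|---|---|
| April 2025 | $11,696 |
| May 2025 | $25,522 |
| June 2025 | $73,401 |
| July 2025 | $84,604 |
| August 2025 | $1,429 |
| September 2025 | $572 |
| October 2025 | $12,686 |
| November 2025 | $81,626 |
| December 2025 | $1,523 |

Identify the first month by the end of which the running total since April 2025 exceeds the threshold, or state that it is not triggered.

Through April 2025: $11,696
Through May 2025: $37,218
Through June 2025: $110,619 ← exceeds threshold

June 2025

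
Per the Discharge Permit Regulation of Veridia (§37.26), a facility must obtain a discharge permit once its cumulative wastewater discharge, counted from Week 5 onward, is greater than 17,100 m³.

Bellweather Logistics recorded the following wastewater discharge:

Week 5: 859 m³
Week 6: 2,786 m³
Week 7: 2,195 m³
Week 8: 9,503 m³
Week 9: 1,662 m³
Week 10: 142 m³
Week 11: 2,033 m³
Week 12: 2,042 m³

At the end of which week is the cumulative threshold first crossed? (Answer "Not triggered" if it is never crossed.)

Week 10

Through Week 5: 859 m³
Through Week 6: 3,645 m³
Through Week 7: 5,840 m³
Through Week 8: 15,343 m³
Through Week 9: 17,005 m³
Through Week 10: 17,147 m³ ← exceeds threshold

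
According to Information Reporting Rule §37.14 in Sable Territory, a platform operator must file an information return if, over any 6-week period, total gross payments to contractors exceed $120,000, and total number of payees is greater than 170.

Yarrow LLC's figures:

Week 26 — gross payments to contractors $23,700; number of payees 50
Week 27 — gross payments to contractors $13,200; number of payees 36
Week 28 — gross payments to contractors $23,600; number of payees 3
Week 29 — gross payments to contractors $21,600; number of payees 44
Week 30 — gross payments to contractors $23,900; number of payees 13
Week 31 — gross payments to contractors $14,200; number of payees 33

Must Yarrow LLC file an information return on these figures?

Total gross payments to contractors: $23,700 + $13,200 + $23,600 + $21,600 + $23,900 + $14,200 = $120,200 (> $120,000).
Total number of payees: 50 + 36 + 3 + 44 + 13 + 33 = 179 (> 170).
The test is 'and': both thresholds are exceeded.

Yes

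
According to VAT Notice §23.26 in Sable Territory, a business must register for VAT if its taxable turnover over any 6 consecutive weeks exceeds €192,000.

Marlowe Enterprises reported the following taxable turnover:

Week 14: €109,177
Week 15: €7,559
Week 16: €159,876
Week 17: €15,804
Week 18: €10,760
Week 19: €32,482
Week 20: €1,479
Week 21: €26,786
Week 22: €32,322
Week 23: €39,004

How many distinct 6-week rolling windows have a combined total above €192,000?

3

Week 14–Week 19: €109,177 + €7,559 + €159,876 + €15,804 + €10,760 + €32,482 = €335,658 (over)
Week 15–Week 20: €7,559 + €159,876 + €15,804 + €10,760 + €32,482 + €1,479 = €227,960 (over)
Week 16–Week 21: €159,876 + €15,804 + €10,760 + €32,482 + €1,479 + €26,786 = €247,187 (over)
Week 17–Week 22: €15,804 + €10,760 + €32,482 + €1,479 + €26,786 + €32,322 = €119,633 (under)
Week 18–Week 23: €10,760 + €32,482 + €1,479 + €26,786 + €32,322 + €39,004 = €142,833 (under)
3 windows exceed the threshold.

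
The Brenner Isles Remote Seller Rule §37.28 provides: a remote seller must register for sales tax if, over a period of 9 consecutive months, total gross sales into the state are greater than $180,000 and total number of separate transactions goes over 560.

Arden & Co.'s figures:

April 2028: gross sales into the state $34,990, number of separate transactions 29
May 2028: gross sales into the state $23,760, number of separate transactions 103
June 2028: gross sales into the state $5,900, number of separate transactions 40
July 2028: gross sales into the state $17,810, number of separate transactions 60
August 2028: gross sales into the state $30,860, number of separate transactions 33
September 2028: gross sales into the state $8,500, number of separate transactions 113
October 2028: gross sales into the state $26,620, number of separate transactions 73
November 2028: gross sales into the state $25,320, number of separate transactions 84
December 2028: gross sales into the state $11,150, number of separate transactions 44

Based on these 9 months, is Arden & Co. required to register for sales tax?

Total gross sales into the state: $34,990 + $23,760 + $5,900 + $17,810 + $30,860 + $8,500 + $26,620 + $25,320 + $11,150 = $184,910 (> $180,000).
Total number of separate transactions: 29 + 103 + 40 + 60 + 33 + 113 + 73 + 84 + 44 = 579 (> 560).
The test is 'and': both thresholds are exceeded.

Yes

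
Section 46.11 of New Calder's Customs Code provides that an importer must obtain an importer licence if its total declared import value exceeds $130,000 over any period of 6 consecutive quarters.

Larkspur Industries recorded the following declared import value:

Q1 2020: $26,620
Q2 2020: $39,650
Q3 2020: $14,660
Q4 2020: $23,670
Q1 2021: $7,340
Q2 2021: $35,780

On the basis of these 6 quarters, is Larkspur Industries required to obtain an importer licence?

Total declared import value: $26,620 + $39,650 + $14,660 + $23,670 + $7,340 + $35,780 = $147,720.
$147,720 > $130,000, so the threshold is exceeded.

Yes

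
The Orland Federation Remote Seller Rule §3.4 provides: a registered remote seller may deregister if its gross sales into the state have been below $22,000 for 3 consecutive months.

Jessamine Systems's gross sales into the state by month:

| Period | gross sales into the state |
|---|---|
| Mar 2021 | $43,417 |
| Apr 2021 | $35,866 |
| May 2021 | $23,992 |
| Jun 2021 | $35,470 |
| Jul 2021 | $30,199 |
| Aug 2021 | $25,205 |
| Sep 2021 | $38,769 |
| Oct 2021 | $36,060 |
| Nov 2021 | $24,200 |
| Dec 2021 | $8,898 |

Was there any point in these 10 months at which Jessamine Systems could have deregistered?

Months below $22,000: Dec 2021.
Longest run of consecutive months below the threshold: 1.
1 < 3, so Jessamine Systems never became eligible.

No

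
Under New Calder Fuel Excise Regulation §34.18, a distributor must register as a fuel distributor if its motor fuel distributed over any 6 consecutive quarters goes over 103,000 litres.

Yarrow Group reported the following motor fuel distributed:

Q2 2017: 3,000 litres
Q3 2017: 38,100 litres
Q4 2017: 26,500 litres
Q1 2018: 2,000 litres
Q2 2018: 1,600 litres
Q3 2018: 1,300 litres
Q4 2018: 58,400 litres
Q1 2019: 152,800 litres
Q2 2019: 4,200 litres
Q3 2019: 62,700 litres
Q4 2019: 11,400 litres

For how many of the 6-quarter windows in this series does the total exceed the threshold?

5

Q2 2017–Q3 2018: 3,000 litres + 38,100 litres + 26,500 litres + 2,000 litres + 1,600 litres + 1,300 litres = 72,500 litres (under)
Q3 2017–Q4 2018: 38,100 litres + 26,500 litres + 2,000 litres + 1,600 litres + 1,300 litres + 58,400 litres = 127,900 litres (over)
Q4 2017–Q1 2019: 26,500 litres + 2,000 litres + 1,600 litres + 1,300 litres + 58,400 litres + 152,800 litres = 242,600 litres (over)
Q1 2018–Q2 2019: 2,000 litres + 1,600 litres + 1,300 litres + 58,400 litres + 152,800 litres + 4,200 litres = 220,300 litres (over)
Q2 2018–Q3 2019: 1,600 litres + 1,300 litres + 58,400 litres + 152,800 litres + 4,200 litres + 62,700 litres = 281,000 litres (over)
Q3 2018–Q4 2019: 1,300 litres + 58,400 litres + 152,800 litres + 4,200 litres + 62,700 litres + 11,400 litres = 290,800 litres (over)
5 windows exceed the threshold.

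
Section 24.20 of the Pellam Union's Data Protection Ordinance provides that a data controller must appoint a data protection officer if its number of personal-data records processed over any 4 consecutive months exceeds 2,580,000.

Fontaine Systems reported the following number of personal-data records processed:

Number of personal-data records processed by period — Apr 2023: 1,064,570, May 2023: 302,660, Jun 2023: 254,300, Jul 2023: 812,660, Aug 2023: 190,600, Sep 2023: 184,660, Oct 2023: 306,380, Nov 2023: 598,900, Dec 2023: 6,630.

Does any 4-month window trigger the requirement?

Apr 2023–Jul 2023: 1,064,570 + 302,660 + 254,300 + 812,660 = 2,434,190 (under)
May 2023–Aug 2023: 302,660 + 254,300 + 812,660 + 190,600 = 1,560,220 (under)
Jun 2023–Sep 2023: 254,300 + 812,660 + 190,600 + 184,660 = 1,442,220 (under)
Jul 2023–Oct 2023: 812,660 + 190,600 + 184,660 + 306,380 = 1,494,300 (under)
Aug 2023–Nov 2023: 190,600 + 184,660 + 306,380 + 598,900 = 1,280,540 (under)
Sep 2023–Dec 2023: 184,660 + 306,380 + 598,900 + 6,630 = 1,096,570 (under)
No window exceeds 2,580,000.

No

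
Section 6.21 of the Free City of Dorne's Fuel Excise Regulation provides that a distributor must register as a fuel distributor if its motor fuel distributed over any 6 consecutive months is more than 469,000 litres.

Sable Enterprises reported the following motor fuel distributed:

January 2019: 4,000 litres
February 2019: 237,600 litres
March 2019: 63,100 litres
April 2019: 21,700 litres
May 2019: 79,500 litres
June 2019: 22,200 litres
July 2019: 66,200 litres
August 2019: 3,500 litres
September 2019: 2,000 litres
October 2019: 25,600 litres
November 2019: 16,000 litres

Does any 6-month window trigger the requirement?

Yes

January 2019–June 2019: 4,000 litres + 237,600 litres + 63,100 litres + 21,700 litres + 79,500 litres + 22,200 litres = 428,100 litres (under)
February 2019–July 2019: 237,600 litres + 63,100 litres + 21,700 litres + 79,500 litres + 22,200 litres + 66,200 litres = 490,300 litres (over)
March 2019–August 2019: 63,100 litres + 21,700 litres + 79,500 litres + 22,200 litres + 66,200 litres + 3,500 litres = 256,200 litres (under)
April 2019–September 2019: 21,700 litres + 79,500 litres + 22,200 litres + 66,200 litres + 3,500 litres + 2,000 litres = 195,100 litres (under)
May 2019–October 2019: 79,500 litres + 22,200 litres + 66,200 litres + 3,500 litres + 2,000 litres + 25,600 litres = 199,000 litres (under)
June 2019–November 2019: 22,200 litres + 66,200 litres + 3,500 litres + 2,000 litres + 25,600 litres + 16,000 litres = 135,500 litres (under)
At least one window exceeds 469,000 litres.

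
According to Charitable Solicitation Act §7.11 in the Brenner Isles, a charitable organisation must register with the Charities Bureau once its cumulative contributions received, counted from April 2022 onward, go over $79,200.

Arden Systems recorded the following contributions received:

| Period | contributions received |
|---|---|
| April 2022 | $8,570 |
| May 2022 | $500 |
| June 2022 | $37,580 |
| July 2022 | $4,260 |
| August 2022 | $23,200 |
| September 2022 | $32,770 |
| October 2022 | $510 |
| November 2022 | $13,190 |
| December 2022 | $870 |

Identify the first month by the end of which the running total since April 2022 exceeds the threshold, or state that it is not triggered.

Through April 2022: $8,570
Through May 2022: $9,070
Through June 2022: $46,650
Through July 2022: $50,910
Through August 2022: $74,110
Through September 2022: $106,880 ← exceeds threshold

September 2022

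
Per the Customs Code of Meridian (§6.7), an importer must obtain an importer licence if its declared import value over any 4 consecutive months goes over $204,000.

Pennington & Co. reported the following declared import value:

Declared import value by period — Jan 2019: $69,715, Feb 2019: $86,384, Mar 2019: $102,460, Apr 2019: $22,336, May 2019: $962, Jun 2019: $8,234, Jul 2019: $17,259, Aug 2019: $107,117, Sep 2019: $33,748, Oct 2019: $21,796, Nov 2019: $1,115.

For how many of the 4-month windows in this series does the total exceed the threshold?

2

Jan 2019–Apr 2019: $69,715 + $86,384 + $102,460 + $22,336 = $280,895 (over)
Feb 2019–May 2019: $86,384 + $102,460 + $22,336 + $962 = $212,142 (over)
Mar 2019–Jun 2019: $102,460 + $22,336 + $962 + $8,234 = $133,992 (under)
Apr 2019–Jul 2019: $22,336 + $962 + $8,234 + $17,259 = $48,791 (under)
May 2019–Aug 2019: $962 + $8,234 + $17,259 + $107,117 = $133,572 (under)
Jun 2019–Sep 2019: $8,234 + $17,259 + $107,117 + $33,748 = $166,358 (under)
Jul 2019–Oct 2019: $17,259 + $107,117 + $33,748 + $21,796 = $179,920 (under)
Aug 2019–Nov 2019: $107,117 + $33,748 + $21,796 + $1,115 = $163,776 (under)
2 windows exceed the threshold.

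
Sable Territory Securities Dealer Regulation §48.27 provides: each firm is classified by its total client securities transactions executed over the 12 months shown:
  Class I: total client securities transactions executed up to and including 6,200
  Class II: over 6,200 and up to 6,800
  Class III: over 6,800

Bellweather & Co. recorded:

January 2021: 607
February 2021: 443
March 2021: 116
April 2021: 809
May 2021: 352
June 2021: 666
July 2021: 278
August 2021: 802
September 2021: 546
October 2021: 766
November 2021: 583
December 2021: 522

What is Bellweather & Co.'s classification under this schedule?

Class II

Total client securities transactions executed: 607 + 443 + 116 + 809 + 352 + 666 + 278 + 802 + 546 + 766 + 583 + 522 = 6,490.
6,200 < 6,490 ≤ 6,800, so Class II applies.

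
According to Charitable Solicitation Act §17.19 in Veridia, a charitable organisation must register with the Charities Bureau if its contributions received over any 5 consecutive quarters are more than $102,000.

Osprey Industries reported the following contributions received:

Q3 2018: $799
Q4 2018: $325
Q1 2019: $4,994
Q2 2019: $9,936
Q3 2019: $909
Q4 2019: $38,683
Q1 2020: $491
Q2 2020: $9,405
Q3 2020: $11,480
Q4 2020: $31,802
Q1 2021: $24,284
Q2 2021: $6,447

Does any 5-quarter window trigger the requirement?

Q3 2018–Q3 2019: $799 + $325 + $4,994 + $9,936 + $909 = $16,963 (under)
Q4 2018–Q4 2019: $325 + $4,994 + $9,936 + $909 + $38,683 = $54,847 (under)
Q1 2019–Q1 2020: $4,994 + $9,936 + $909 + $38,683 + $491 = $55,013 (under)
Q2 2019–Q2 2020: $9,936 + $909 + $38,683 + $491 + $9,405 = $59,424 (under)
Q3 2019–Q3 2020: $909 + $38,683 + $491 + $9,405 + $11,480 = $60,968 (under)
Q4 2019–Q4 2020: $38,683 + $491 + $9,405 + $11,480 + $31,802 = $91,861 (under)
Q1 2020–Q1 2021: $491 + $9,405 + $11,480 + $31,802 + $24,284 = $77,462 (under)
Q2 2020–Q2 2021: $9,405 + $11,480 + $31,802 + $24,284 + $6,447 = $83,418 (under)
No window exceeds $102,000.

No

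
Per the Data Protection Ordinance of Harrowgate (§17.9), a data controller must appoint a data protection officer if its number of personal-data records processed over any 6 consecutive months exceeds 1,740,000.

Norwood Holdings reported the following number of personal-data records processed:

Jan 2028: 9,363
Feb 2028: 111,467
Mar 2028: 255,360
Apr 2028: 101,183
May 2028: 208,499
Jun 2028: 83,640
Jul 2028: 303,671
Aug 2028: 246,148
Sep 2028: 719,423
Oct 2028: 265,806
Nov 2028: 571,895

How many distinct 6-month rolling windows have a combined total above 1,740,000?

Jan 2028–Jun 2028: 9,363 + 111,467 + 255,360 + 101,183 + 208,499 + 83,640 = 769,512 (under)
Feb 2028–Jul 2028: 111,467 + 255,360 + 101,183 + 208,499 + 83,640 + 303,671 = 1,063,820 (under)
Mar 2028–Aug 2028: 255,360 + 101,183 + 208,499 + 83,640 + 303,671 + 246,148 = 1,198,501 (under)
Apr 2028–Sep 2028: 101,183 + 208,499 + 83,640 + 303,671 + 246,148 + 719,423 = 1,662,564 (under)
May 2028–Oct 2028: 208,499 + 83,640 + 303,671 + 246,148 + 719,423 + 265,806 = 1,827,187 (over)
Jun 2028–Nov 2028: 83,640 + 303,671 + 246,148 + 719,423 + 265,806 + 571,895 = 2,190,583 (over)
2 windows exceed the threshold.

2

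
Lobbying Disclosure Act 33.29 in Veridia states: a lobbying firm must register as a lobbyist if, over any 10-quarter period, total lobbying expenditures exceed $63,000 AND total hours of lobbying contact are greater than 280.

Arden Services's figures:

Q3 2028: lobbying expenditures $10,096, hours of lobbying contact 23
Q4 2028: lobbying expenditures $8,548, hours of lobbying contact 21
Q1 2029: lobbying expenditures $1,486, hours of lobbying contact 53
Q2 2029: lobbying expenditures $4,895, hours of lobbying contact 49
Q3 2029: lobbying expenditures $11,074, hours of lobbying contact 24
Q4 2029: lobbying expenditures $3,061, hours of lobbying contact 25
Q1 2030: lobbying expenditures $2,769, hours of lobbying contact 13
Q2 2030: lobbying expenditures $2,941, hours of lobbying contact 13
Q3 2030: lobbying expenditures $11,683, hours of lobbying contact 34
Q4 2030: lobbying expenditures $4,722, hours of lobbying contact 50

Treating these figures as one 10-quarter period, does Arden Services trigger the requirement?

No

Total lobbying expenditures: $10,096 + $8,548 + $1,486 + $4,895 + $11,074 + $3,061 + $2,769 + $2,941 + $11,683 + $4,722 = $61,275 (≤ $63,000).
Total hours of lobbying contact: 23 + 21 + 53 + 49 + 24 + 25 + 13 + 13 + 34 + 50 = 305 (> 280).
The test is 'and': the rule requires both, and at least one is not exceeded.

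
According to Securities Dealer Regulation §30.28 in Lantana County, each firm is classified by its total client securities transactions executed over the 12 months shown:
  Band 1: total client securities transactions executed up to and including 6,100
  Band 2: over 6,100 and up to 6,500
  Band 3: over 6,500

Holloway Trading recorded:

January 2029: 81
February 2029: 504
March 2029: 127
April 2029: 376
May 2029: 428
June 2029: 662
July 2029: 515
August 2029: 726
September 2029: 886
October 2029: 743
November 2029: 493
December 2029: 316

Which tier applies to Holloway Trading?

Band 1

Total client securities transactions executed: 81 + 504 + 127 + 376 + 428 + 662 + 515 + 726 + 886 + 743 + 493 + 316 = 5,857.
5,857 ≤ 6,100, so Band 1 applies.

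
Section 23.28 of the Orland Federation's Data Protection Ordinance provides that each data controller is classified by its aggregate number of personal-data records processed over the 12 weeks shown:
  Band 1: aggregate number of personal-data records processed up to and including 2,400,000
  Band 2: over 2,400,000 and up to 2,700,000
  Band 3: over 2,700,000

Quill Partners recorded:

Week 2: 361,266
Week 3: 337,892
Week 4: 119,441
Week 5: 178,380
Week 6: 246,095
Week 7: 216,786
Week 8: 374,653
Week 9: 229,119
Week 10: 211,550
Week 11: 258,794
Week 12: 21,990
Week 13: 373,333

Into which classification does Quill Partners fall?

Aggregate number of personal-data records processed: 361,266 + 337,892 + 119,441 + 178,380 + 246,095 + 216,786 + 374,653 + 229,119 + 211,550 + 258,794 + 21,990 + 373,333 = 2,929,299.
2,929,299 > 2,700,000, so Band 3 applies.

Band 3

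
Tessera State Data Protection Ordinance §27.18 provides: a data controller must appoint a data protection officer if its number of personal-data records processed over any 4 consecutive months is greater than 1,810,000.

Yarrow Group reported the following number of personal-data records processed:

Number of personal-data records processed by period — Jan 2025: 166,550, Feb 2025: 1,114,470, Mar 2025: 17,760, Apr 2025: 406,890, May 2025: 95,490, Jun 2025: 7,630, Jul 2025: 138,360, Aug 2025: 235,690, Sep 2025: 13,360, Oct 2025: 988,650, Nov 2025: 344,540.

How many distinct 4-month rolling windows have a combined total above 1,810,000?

Jan 2025–Apr 2025: 166,550 + 1,114,470 + 17,760 + 406,890 = 1,705,670 (under)
Feb 2025–May 2025: 1,114,470 + 17,760 + 406,890 + 95,490 = 1,634,610 (under)
Mar 2025–Jun 2025: 17,760 + 406,890 + 95,490 + 7,630 = 527,770 (under)
Apr 2025–Jul 2025: 406,890 + 95,490 + 7,630 + 138,360 = 648,370 (under)
May 2025–Aug 2025: 95,490 + 7,630 + 138,360 + 235,690 = 477,170 (under)
Jun 2025–Sep 2025: 7,630 + 138,360 + 235,690 + 13,360 = 395,040 (under)
Jul 2025–Oct 2025: 138,360 + 235,690 + 13,360 + 988,650 = 1,376,060 (under)
Aug 2025–Nov 2025: 235,690 + 13,360 + 988,650 + 344,540 = 1,582,240 (under)
0 windows exceed the threshold.

0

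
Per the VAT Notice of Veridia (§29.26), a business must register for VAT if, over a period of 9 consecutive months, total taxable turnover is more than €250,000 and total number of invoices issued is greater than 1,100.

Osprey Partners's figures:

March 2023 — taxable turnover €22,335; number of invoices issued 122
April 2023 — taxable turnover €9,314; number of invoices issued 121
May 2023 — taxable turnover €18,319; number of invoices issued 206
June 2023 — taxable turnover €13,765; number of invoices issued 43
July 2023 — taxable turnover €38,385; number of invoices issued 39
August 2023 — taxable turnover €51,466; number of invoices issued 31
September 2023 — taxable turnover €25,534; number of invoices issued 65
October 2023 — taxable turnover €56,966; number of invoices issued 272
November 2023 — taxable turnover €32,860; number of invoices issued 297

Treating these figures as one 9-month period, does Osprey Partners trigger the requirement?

Yes

Total taxable turnover: €22,335 + €9,314 + €18,319 + €13,765 + €38,385 + €51,466 + €25,534 + €56,966 + €32,860 = €268,944 (> €250,000).
Total number of invoices issued: 122 + 121 + 206 + 43 + 39 + 31 + 65 + 272 + 297 = 1,196 (> 1,100).
The test is 'and': both thresholds are exceeded.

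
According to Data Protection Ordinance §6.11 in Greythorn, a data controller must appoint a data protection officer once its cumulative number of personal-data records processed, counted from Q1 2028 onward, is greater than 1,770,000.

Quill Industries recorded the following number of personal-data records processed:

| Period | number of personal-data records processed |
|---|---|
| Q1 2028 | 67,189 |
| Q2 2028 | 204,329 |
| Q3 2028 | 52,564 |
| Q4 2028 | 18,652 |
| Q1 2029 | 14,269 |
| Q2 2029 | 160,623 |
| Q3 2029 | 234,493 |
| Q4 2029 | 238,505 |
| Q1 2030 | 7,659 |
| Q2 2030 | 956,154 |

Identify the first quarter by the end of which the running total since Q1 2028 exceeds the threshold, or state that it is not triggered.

Q2 2030

Through Q1 2028: 67,189
Through Q2 2028: 271,518
Through Q3 2028: 324,082
Through Q4 2028: 342,734
Through Q1 2029: 357,003
Through Q2 2029: 517,626
Through Q3 2029: 752,119
Through Q4 2029: 990,624
Through Q1 2030: 998,283
Through Q2 2030: 1,954,437 ← exceeds threshold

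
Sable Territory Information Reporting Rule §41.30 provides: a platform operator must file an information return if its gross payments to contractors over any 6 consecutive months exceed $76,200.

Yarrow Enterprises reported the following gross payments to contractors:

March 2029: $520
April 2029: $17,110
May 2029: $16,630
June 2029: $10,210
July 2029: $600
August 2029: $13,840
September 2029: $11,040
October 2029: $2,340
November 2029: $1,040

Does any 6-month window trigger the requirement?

March 2029–August 2029: $520 + $17,110 + $16,630 + $10,210 + $600 + $13,840 = $58,910 (under)
April 2029–September 2029: $17,110 + $16,630 + $10,210 + $600 + $13,840 + $11,040 = $69,430 (under)
May 2029–October 2029: $16,630 + $10,210 + $600 + $13,840 + $11,040 + $2,340 = $54,660 (under)
June 2029–November 2029: $10,210 + $600 + $13,840 + $11,040 + $2,340 + $1,040 = $39,070 (under)
No window exceeds $76,200.

No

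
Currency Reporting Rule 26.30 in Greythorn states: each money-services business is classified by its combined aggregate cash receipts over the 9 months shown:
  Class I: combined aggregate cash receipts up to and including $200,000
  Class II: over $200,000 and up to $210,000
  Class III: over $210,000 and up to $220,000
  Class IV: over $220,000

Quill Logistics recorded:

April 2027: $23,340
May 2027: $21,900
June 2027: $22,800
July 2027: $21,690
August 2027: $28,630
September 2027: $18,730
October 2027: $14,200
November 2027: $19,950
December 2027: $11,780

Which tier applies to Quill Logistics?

Combined aggregate cash receipts: $23,340 + $21,900 + $22,800 + $21,690 + $28,630 + $18,730 + $14,200 + $19,950 + $11,780 = $183,020.
$183,020 ≤ $200,000, so Class I applies.

Class I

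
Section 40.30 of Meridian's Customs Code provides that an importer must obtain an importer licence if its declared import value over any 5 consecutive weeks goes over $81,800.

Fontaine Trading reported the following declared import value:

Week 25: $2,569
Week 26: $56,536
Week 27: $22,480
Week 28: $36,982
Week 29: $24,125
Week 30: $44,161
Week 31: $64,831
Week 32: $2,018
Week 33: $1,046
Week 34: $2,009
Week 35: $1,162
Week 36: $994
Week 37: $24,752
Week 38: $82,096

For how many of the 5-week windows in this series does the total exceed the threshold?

7

Week 25–Week 29: $2,569 + $56,536 + $22,480 + $36,982 + $24,125 = $142,692 (over)
Week 26–Week 30: $56,536 + $22,480 + $36,982 + $24,125 + $44,161 = $184,284 (over)
Week 27–Week 31: $22,480 + $36,982 + $24,125 + $44,161 + $64,831 = $192,579 (over)
Week 28–Week 32: $36,982 + $24,125 + $44,161 + $64,831 + $2,018 = $172,117 (over)
Week 29–Week 33: $24,125 + $44,161 + $64,831 + $2,018 + $1,046 = $136,181 (over)
Week 30–Week 34: $44,161 + $64,831 + $2,018 + $1,046 + $2,009 = $114,065 (over)
Week 31–Week 35: $64,831 + $2,018 + $1,046 + $2,009 + $1,162 = $71,066 (under)
Week 32–Week 36: $2,018 + $1,046 + $2,009 + $1,162 + $994 = $7,229 (under)
Week 33–Week 37: $1,046 + $2,009 + $1,162 + $994 + $24,752 = $29,963 (under)
Week 34–Week 38: $2,009 + $1,162 + $994 + $24,752 + $82,096 = $111,013 (over)
7 windows exceed the threshold.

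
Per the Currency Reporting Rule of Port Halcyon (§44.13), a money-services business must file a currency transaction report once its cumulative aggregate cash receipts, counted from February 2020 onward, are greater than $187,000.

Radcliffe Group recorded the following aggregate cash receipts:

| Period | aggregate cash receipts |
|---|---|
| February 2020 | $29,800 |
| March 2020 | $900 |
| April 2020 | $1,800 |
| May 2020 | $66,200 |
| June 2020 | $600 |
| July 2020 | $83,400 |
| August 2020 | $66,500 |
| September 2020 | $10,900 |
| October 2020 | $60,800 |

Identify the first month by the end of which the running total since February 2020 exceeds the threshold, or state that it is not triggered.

Through February 2020: $29,800
Through March 2020: $30,700
Through April 2020: $32,500
Through May 2020: $98,700
Through June 2020: $99,300
Through July 2020: $182,700
Through August 2020: $249,200 ← exceeds threshold

August 2020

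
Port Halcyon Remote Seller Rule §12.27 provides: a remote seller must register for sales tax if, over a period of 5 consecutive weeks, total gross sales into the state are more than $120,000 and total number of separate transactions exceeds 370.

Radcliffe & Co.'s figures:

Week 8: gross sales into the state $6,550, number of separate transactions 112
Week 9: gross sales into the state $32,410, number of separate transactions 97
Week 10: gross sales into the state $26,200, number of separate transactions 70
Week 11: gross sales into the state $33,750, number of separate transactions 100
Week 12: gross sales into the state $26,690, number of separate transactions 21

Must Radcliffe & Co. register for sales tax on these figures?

Total gross sales into the state: $6,550 + $32,410 + $26,200 + $33,750 + $26,690 = $125,600 (> $120,000).
Total number of separate transactions: 112 + 97 + 70 + 100 + 21 = 400 (> 370).
The test is 'and': both thresholds are exceeded.

Yes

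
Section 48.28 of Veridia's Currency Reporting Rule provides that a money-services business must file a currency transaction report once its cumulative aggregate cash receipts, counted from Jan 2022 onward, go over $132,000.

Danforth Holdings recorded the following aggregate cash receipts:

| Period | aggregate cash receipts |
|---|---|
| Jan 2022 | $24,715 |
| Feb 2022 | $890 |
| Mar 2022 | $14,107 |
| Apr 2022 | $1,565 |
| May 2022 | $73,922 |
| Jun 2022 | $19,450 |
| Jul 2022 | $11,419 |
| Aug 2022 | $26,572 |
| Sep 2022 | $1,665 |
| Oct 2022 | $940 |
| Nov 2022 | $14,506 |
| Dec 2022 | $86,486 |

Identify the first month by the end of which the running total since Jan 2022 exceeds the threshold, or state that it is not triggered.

Jun 2022

Through Jan 2022: $24,715
Through Feb 2022: $25,605
Through Mar 2022: $39,712
Through Apr 2022: $41,277
Through May 2022: $115,199
Through Jun 2022: $134,649 ← exceeds threshold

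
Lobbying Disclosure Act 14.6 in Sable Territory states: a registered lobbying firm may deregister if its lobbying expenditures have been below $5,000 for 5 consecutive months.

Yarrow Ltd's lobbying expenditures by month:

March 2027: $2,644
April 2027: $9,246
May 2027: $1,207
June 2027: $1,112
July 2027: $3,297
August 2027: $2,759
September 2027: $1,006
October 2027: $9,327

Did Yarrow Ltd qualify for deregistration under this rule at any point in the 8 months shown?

Months below $5,000: March 2027, May 2027, June 2027, July 2027, August 2027, September 2027.
Longest run of consecutive months below the threshold: 5.
5 ≥ 5, so Yarrow Ltd became eligible.

Yes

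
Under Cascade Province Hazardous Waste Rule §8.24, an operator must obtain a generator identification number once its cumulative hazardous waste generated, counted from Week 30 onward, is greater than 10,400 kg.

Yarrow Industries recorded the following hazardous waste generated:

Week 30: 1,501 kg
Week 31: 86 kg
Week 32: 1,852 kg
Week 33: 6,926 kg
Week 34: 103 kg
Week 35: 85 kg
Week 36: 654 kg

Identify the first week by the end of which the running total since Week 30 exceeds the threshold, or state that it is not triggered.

Through Week 30: 1,501 kg
Through Week 31: 1,587 kg
Through Week 32: 3,439 kg
Through Week 33: 10,365 kg
Through Week 34: 10,468 kg ← exceeds threshold

Week 34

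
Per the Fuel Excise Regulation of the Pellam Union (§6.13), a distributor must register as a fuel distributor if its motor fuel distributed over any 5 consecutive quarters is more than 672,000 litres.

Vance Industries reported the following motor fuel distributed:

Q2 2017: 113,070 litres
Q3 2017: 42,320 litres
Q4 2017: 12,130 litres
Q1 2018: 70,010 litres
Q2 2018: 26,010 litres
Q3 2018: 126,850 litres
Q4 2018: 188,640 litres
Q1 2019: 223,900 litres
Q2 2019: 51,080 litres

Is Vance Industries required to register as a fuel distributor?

Q2 2017–Q2 2018: 113,070 litres + 42,320 litres + 12,130 litres + 70,010 litres + 26,010 litres = 263,540 litres (under)
Q3 2017–Q3 2018: 42,320 litres + 12,130 litres + 70,010 litres + 26,010 litres + 126,850 litres = 277,320 litres (under)
Q4 2017–Q4 2018: 12,130 litres + 70,010 litres + 26,010 litres + 126,850 litres + 188,640 litres = 423,640 litres (under)
Q1 2018–Q1 2019: 70,010 litres + 26,010 litres + 126,850 litres + 188,640 litres + 223,900 litres = 635,410 litres (under)
Q2 2018–Q2 2019: 26,010 litres + 126,850 litres + 188,640 litres + 223,900 litres + 51,080 litres = 616,480 litres (under)
No window exceeds 672,000 litres.

No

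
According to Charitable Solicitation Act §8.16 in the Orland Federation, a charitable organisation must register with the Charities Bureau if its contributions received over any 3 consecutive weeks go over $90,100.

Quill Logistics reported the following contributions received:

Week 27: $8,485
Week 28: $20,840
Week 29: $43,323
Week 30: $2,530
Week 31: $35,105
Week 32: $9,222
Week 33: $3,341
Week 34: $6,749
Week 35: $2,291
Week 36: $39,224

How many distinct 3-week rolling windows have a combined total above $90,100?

0

Week 27–Week 29: $8,485 + $20,840 + $43,323 = $72,648 (under)
Week 28–Week 30: $20,840 + $43,323 + $2,530 = $66,693 (under)
Week 29–Week 31: $43,323 + $2,530 + $35,105 = $80,958 (under)
Week 30–Week 32: $2,530 + $35,105 + $9,222 = $46,857 (under)
Week 31–Week 33: $35,105 + $9,222 + $3,341 = $47,668 (under)
Week 32–Week 34: $9,222 + $3,341 + $6,749 = $19,312 (under)
Week 33–Week 35: $3,341 + $6,749 + $2,291 = $12,381 (under)
Week 34–Week 36: $6,749 + $2,291 + $39,224 = $48,264 (under)
0 windows exceed the threshold.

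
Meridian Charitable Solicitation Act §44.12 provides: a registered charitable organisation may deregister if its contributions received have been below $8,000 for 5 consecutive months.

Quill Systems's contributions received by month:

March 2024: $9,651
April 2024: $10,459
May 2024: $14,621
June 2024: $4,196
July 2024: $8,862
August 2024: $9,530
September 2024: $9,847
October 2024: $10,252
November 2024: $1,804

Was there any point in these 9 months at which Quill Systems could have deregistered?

Months below $8,000: June 2024, November 2024.
Longest run of consecutive months below the threshold: 1.
1 < 5, so Quill Systems never became eligible.

No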